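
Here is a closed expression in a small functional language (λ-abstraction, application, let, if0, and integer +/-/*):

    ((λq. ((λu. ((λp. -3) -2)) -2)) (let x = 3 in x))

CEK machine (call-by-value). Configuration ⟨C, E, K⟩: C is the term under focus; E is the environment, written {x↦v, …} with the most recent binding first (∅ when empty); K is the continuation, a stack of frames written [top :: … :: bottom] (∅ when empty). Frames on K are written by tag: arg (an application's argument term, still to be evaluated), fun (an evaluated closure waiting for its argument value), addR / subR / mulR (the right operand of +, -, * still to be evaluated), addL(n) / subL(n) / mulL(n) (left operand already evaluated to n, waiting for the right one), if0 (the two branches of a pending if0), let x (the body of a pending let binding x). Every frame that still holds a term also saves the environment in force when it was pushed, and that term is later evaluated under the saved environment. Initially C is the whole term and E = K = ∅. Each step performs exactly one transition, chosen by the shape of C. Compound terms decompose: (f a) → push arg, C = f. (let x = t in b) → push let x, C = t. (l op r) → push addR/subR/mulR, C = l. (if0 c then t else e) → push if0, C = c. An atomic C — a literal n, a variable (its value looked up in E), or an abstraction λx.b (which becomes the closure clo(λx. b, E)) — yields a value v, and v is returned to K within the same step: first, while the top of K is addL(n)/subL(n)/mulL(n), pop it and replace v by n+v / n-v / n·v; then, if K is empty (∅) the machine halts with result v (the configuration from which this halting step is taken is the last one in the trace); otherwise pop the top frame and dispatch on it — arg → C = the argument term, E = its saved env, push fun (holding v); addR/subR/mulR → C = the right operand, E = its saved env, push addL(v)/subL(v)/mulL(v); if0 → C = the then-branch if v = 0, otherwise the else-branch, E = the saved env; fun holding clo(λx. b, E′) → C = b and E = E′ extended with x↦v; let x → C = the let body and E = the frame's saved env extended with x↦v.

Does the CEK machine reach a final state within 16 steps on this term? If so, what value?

[0] ⟨C=((λq. ((λu. ((λp. -3) -2)) -2)) (let x = 3 in x)); E=∅; K=∅⟩
[1] ⟨C=(λq. ((λu. ((λp. -3) -2)) -2)); E=∅; K=[arg]⟩
[2] ⟨C=(let x = 3 in x); E=∅; K=[fun]⟩
[3] ⟨C=3; E=∅; K=[let x :: fun]⟩
[4] ⟨C=x; E={x↦3}; K=[fun]⟩
[5] ⟨C=((λu. ((λp. -3) -2)) -2); E={q↦3}; K=∅⟩
[6] ⟨C=(λu. ((λp. -3) -2)); E={q↦3}; K=[arg]⟩
[7] ⟨C=-2; E={q↦3}; K=[fun]⟩
[8] ⟨C=((λp. -3) -2); E={u↦-2, q↦3}; K=∅⟩
[9] ⟨C=(λp. -3); E={u↦-2, q↦3}; K=[arg]⟩
[10] ⟨C=-2; E={u↦-2, q↦3}; K=[fun]⟩
[11] ⟨C=-3; E={p↦-2, u↦-2, q↦3}; K=∅⟩
→ final value -3

Answer: -3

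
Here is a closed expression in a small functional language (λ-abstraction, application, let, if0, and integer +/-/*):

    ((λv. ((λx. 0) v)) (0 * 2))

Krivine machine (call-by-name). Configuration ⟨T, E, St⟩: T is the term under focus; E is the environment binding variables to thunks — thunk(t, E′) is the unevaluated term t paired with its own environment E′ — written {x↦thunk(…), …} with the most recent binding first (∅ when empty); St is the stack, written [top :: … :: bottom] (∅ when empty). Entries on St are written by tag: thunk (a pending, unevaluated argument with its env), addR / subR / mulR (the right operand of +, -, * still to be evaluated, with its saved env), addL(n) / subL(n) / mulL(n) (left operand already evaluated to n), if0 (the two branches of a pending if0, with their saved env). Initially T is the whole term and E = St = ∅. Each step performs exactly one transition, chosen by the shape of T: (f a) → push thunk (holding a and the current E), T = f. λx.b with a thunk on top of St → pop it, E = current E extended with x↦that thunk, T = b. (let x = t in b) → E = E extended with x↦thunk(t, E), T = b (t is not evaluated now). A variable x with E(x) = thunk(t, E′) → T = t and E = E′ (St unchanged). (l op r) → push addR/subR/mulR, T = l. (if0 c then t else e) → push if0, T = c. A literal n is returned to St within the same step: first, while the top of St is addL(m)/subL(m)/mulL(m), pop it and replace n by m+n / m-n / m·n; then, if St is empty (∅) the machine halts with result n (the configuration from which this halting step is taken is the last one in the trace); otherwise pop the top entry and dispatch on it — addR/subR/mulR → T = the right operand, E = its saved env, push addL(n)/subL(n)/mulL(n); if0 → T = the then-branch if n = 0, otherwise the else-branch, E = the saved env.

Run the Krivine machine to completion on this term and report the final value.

0. <T=((λv. ((λx. 0) v)) (0 * 2)), E=∅, St=∅>
1. <T=(λv. ((λx. 0) v)), E=∅, St=[thunk]>
2. <T=((λx. 0) v), E={v↦thunk((0 * 2), ∅)}, St=∅>
3. <T=(λx. 0), E={v↦thunk((0 * 2), ∅)}, St=[thunk]>
4. <T=0, E={x↦thunk(v, {v↦thunk((0 * 2), ∅)}), v↦thunk((0 * 2), ∅)}, St=∅>
→ final value 0

Answer: 0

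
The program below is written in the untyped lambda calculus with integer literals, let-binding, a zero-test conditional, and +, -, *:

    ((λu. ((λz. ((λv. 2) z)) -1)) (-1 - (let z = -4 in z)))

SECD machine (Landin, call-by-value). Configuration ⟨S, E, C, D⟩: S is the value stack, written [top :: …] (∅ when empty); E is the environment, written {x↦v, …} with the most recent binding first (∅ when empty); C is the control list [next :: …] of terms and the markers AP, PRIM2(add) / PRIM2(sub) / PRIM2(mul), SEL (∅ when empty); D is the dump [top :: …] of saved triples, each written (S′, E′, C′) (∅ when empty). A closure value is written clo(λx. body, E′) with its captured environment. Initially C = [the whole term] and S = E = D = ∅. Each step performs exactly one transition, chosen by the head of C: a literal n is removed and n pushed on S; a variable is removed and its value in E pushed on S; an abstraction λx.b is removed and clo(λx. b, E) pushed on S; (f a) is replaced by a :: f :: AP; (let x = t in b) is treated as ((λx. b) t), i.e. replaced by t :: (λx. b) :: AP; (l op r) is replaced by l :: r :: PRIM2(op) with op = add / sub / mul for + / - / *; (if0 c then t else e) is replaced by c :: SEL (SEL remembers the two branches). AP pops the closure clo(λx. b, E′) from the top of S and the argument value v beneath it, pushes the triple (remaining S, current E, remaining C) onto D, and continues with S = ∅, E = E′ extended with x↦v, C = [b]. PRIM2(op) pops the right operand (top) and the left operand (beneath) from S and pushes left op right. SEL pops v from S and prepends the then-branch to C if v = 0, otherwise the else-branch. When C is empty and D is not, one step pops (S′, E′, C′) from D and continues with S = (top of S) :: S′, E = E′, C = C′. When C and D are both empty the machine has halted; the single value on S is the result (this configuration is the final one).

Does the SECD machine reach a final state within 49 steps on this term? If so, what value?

t=0: ⟨S=∅; E=∅; C=[((λu. ((λz. ((λv. 2) z)) -1)) (-1 - (let z = -4 in z)))]; D=∅⟩
t=1: ⟨S=∅; E=∅; C=[(-1 - (let z = -4 in z)) :: (λu. ((λz. ((λv. 2) z)) -1)) :: AP]; D=∅⟩
t=2: ⟨S=∅; E=∅; C=[-1 :: (let z = -4 in z) :: PRIM2(sub) :: (λu. ((λz. ((λv. 2) z)) -1)) :: AP]; D=∅⟩
t=3: ⟨S=[-1]; E=∅; C=[(let z = -4 in z) :: PRIM2(sub) :: (λu. ((λz. ((λv. 2) z)) -1)) :: AP]; D=∅⟩
t=4: ⟨S=[-1]; E=∅; C=[-4 :: (λz. z) :: AP :: PRIM2(sub) :: (λu. ((λz. ((λv. 2) z)) -1)) :: AP]; D=∅⟩
t=5: ⟨S=[-4 :: -1]; E=∅; C=[(λz. z) :: AP :: PRIM2(sub) :: (λu. ((λz. ((λv. 2) z)) -1)) :: AP]; D=∅⟩
t=6: ⟨S=[clo(λz. z, ∅) :: -4 :: -1]; E=∅; C=[AP :: PRIM2(sub) :: (λu. ((λz. ((λv. 2) z)) -1)) :: AP]; D=∅⟩
t=7: ⟨S=∅; E={z↦-4}; C=[z]; D=[([-1], ∅, [PRIM2(sub) :: (λu. ((λz. ((λv. 2) z)) -1)) :: AP])]⟩
t=8: ⟨S=[-4]; E={z↦-4}; C=∅; D=[([-1], ∅, [PRIM2(sub) :: (λu. ((λz. ((λv. 2) z)) -1)) :: AP])]⟩
t=9: ⟨S=[-4 :: -1]; E=∅; C=[PRIM2(sub) :: (λu. ((λz. ((λv. 2) z)) -1)) :: AP]; D=∅⟩
t=10: ⟨S=[3]; E=∅; C=[(λu. ((λz. ((λv. 2) z)) -1)) :: AP]; D=∅⟩
t=11: ⟨S=[clo(λu. ((λz. ((λv. 2) z)) -1), ∅) :: 3]; E=∅; C=[AP]; D=∅⟩
t=12: ⟨S=∅; E={u↦3}; C=[((λz. ((λv. 2) z)) -1)]; D=[(∅, ∅, ∅)]⟩
t=13: ⟨S=∅; E={u↦3}; C=[-1 :: (λz. ((λv. 2) z)) :: AP]; D=[(∅, ∅, ∅)]⟩
t=14: ⟨S=[-1]; E={u↦3}; C=[(λz. ((λv. 2) z)) :: AP]; D=[(∅, ∅, ∅)]⟩
t=15: ⟨S=[clo(λz. ((λv. 2) z), {u↦3}) :: -1]; E={u↦3}; C=[AP]; D=[(∅, ∅, ∅)]⟩
t=16: ⟨S=∅; E={z↦-1, u↦3}; C=[((λv. 2) z)]; D=[(∅, {u↦3}, ∅) :: (∅, ∅, ∅)]⟩
t=17: ⟨S=∅; E={z↦-1, u↦3}; C=[z :: (λv. 2) :: AP]; D=[(∅, {u↦3}, ∅) :: (∅, ∅, ∅)]⟩
t=18: ⟨S=[-1]; E={z↦-1, u↦3}; C=[(λv. 2) :: AP]; D=[(∅, {u↦3}, ∅) :: (∅, ∅, ∅)]⟩
t=19: ⟨S=[clo(λv. 2, {z↦-1, u↦3}) :: -1]; E={z↦-1, u↦3}; C=[AP]; D=[(∅, {u↦3}, ∅) :: (∅, ∅, ∅)]⟩
t=20: ⟨S=∅; E={v↦-1, z↦-1, u↦3}; C=[2]; D=[(∅, {z↦-1, u↦3}, ∅) :: (∅, {u↦3}, ∅) :: (∅, ∅, ∅)]⟩
t=21: ⟨S=[2]; E={v↦-1, z↦-1, u↦3}; C=∅; D=[(∅, {z↦-1, u↦3}, ∅) :: (∅, {u↦3}, ∅) :: (∅, ∅, ∅)]⟩
t=22: ⟨S=[2]; E={z↦-1, u↦3}; C=∅; D=[(∅, {u↦3}, ∅) :: (∅, ∅, ∅)]⟩
t=23: ⟨S=[2]; E={u↦3}; C=∅; D=[(∅, ∅, ∅)]⟩
t=24: ⟨S=[2]; E=∅; C=∅; D=∅⟩
→ final value 2

Answer: 2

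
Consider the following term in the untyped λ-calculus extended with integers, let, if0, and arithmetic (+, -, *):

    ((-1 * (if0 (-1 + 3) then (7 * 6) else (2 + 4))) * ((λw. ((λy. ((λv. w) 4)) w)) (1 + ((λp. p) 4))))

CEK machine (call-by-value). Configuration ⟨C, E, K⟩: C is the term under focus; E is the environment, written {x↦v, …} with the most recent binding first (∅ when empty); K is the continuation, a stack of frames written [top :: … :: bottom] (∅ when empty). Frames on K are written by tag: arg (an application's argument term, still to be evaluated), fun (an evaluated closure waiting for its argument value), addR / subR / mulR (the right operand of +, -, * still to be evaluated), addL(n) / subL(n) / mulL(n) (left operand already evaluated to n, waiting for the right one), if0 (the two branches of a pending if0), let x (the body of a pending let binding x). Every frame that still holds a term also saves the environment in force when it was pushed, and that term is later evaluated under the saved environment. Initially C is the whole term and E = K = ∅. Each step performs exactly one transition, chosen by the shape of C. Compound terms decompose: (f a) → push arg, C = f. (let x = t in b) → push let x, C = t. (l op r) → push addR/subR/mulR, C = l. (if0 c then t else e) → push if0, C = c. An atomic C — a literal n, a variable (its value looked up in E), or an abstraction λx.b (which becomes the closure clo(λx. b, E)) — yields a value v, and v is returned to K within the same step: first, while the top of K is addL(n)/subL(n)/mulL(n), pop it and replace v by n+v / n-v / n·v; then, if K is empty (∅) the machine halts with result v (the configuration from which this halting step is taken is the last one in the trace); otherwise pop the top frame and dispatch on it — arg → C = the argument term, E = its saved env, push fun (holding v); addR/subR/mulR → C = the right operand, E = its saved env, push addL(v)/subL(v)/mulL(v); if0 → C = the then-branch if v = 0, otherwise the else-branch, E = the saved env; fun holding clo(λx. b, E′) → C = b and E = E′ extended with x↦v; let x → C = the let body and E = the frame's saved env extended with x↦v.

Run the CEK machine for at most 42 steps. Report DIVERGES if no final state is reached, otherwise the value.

t=0: <C=((-1 * (if0 (-1 + 3) then (7 * 6) else (2 + 4))) * ((λw. ((λy. ((λv. w) 4)) w)) (1 + ((λp. p) 4)))), E=∅, K=∅>
t=1: <C=(-1 * (if0 (-1 + 3) then (7 * 6) else (2 + 4))), E=∅, K=[mulR]>
t=2: <C=-1, E=∅, K=[mulR :: mulR]>
t=3: <C=(if0 (-1 + 3) then (7 * 6) else (2 + 4)), E=∅, K=[mulL(-1) :: mulR]>
t=4: <C=(-1 + 3), E=∅, K=[if0 :: mulL(-1) :: mulR]>
t=5: <C=-1, E=∅, K=[addR :: if0 :: mulL(-1) :: mulR]>
t=6: <C=3, E=∅, K=[addL(-1) :: if0 :: mulL(-1) :: mulR]>
t=7: <C=(2 + 4), E=∅, K=[mulL(-1) :: mulR]>
t=8: <C=2, E=∅, K=[addR :: mulL(-1) :: mulR]>
t=9: <C=4, E=∅, K=[addL(2) :: mulL(-1) :: mulR]>
t=10: <C=((λw. ((λy. ((λv. w) 4)) w)) (1 + ((λp. p) 4))), E=∅, K=[mulL(-6)]>
t=11: <C=(λw. ((λy. ((λv. w) 4)) w)), E=∅, K=[arg :: mulL(-6)]>
t=12: <C=(1 + ((λp. p) 4)), E=∅, K=[fun :: mulL(-6)]>
t=13: <C=1, E=∅, K=[addR :: fun :: mulL(-6)]>
t=14: <C=((λp. p) 4), E=∅, K=[addL(1) :: fun :: mulL(-6)]>
t=15: <C=(λp. p), E=∅, K=[arg :: addL(1) :: fun :: mulL(-6)]>
t=16: <C=4, E=∅, K=[fun :: addL(1) :: fun :: mulL(-6)]>
t=17: <C=p, E={p↦4}, K=[addL(1) :: fun :: mulL(-6)]>
t=18: <C=((λy. ((λv. w) 4)) w), E={w↦5}, K=[mulL(-6)]>
t=19: <C=(λy. ((λv. w) 4)), E={w↦5}, K=[arg :: mulL(-6)]>
t=20: <C=w, E={w↦5}, K=[fun :: mulL(-6)]>
t=21: <C=((λv. w) 4), E={y↦5, w↦5}, K=[mulL(-6)]>
t=22: <C=(λv. w), E={y↦5, w↦5}, K=[arg :: mulL(-6)]>
t=23: <C=4, E={y↦5, w↦5}, K=[fun :: mulL(-6)]>
t=24: <C=w, E={v↦4, y↦5, w↦5}, K=[mulL(-6)]>
→ final value -30

Answer: -30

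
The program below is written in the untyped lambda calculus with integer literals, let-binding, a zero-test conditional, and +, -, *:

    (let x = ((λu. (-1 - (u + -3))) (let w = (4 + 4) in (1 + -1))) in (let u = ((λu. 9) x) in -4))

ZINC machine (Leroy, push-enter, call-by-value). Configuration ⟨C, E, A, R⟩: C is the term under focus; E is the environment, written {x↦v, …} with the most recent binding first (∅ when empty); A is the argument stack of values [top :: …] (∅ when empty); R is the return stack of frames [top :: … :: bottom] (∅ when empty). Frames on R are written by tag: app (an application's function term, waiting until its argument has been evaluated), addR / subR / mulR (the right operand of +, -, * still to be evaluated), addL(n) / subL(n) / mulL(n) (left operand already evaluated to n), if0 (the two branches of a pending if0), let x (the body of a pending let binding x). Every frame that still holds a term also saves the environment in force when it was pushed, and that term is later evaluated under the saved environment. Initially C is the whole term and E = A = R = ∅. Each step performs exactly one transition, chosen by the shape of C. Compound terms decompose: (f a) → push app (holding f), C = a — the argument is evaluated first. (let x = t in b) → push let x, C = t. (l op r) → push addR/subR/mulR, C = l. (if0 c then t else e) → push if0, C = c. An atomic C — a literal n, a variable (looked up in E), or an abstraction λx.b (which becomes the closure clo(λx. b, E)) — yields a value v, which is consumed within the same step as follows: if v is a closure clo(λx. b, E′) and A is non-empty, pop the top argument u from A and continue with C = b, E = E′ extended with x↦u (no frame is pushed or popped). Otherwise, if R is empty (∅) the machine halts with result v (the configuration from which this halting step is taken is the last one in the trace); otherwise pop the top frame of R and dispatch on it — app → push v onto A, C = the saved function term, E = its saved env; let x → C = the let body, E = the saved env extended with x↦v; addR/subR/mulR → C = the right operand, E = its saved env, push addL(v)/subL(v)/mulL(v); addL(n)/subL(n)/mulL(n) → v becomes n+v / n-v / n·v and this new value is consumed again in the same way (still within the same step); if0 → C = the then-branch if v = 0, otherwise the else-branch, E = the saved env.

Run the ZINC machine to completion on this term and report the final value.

Answer: -4

Execution trace:
0. ⟨C=(let x = ((λu. (-1 - (u + -3))) (let w = (4 + 4) in (1 + -1))) in (let u = ((λu. 9) x) in -4)); E=∅; A=∅; R=∅⟩
1. ⟨C=((λu. (-1 - (u + -3))) (let w = (4 + 4) in (1 + -1))); E=∅; A=∅; R=[let x]⟩
2. ⟨C=(let w = (4 + 4) in (1 + -1)); E=∅; A=∅; R=[app :: let x]⟩
3. ⟨C=(4 + 4); E=∅; A=∅; R=[let w :: app :: let x]⟩
4. ⟨C=4; E=∅; A=∅; R=[addR :: let w :: app :: let x]⟩
5. ⟨C=4; E=∅; A=∅; R=[addL(4) :: let w :: app :: let x]⟩
6. ⟨C=(1 + -1); E={w↦8}; A=∅; R=[app :: let x]⟩
7. ⟨C=1; E={w↦8}; A=∅; R=[addR :: app :: let x]⟩
8. ⟨C=-1; E={w↦8}; A=∅; R=[addL(1) :: app :: let x]⟩
9. ⟨C=(λu. (-1 - (u + -3))); E=∅; A=[0]; R=[let x]⟩
10. ⟨C=(-1 - (u + -3)); E={u↦0}; A=∅; R=[let x]⟩
11. ⟨C=-1; E={u↦0}; A=∅; R=[subR :: let x]⟩
12. ⟨C=(u + -3); E={u↦0}; A=∅; R=[subL(-1) :: let x]⟩
13. ⟨C=u; E={u↦0}; A=∅; R=[addR :: subL(-1) :: let x]⟩
14. ⟨C=-3; E={u↦0}; A=∅; R=[addL(0) :: subL(-1) :: let x]⟩
15. ⟨C=(let u = ((λu. 9) x) in -4); E={x↦2}; A=∅; R=∅⟩
16. ⟨C=((λu. 9) x); E={x↦2}; A=∅; R=[let u]⟩
17. ⟨C=x; E={x↦2}; A=∅; R=[app :: let u]⟩
18. ⟨C=(λu. 9); E={x↦2}; A=[2]; R=[let u]⟩
19. ⟨C=9; E={u↦2, x↦2}; A=∅; R=[let u]⟩
20. ⟨C=-4; E={u↦9, x↦2}; A=∅; R=∅⟩
→ final value -4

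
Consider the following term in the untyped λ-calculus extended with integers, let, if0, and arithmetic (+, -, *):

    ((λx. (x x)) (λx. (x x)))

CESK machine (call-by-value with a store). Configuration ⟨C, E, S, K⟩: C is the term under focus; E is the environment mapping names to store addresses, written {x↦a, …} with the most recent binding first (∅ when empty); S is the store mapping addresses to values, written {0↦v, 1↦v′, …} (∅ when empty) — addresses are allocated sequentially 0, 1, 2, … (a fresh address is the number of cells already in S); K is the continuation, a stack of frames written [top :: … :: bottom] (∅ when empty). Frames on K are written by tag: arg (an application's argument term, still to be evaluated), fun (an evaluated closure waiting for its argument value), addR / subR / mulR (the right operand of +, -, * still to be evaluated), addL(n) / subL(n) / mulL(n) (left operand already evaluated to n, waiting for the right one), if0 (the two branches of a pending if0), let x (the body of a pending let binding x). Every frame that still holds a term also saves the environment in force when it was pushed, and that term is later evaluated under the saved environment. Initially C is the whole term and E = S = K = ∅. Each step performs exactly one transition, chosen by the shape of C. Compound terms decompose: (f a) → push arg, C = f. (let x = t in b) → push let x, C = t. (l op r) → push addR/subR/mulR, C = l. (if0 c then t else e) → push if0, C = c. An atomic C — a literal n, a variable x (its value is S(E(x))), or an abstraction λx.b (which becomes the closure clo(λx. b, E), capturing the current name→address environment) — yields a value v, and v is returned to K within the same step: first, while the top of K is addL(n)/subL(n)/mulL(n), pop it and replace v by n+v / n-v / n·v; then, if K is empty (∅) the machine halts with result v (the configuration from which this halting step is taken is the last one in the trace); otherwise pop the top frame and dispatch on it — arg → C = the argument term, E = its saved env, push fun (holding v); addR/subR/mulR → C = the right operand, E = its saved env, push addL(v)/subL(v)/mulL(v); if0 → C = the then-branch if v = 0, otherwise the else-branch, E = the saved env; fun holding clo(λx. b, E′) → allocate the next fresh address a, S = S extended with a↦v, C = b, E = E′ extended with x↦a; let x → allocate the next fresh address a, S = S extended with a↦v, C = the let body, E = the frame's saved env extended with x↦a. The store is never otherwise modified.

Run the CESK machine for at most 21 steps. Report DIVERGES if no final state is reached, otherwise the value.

[0] <C=((λx. (x x)) (λx. (x x))), E=∅, S=∅, K=∅>
[1] <C=(λx. (x x)), E=∅, S=∅, K=[arg]>
[2] <C=(λx. (x x)), E=∅, S=∅, K=[fun]>
[3] <C=(x x), E={x↦0}, S={0↦clo(λx. (x x), ∅)}, K=∅>
[4] <C=x, E={x↦0}, S={0↦clo(λx. (x x), ∅)}, K=[arg]>
[5] <C=x, E={x↦0}, S={0↦clo(λx. (x x), ∅)}, K=[fun]>
[6] <C=(x x), E={x↦1}, S={0↦clo(λx. (x x), ∅), 1↦clo(λx. (x x), ∅)}, K=∅>
[7] <C=x, E={x↦1}, S={0↦clo(λx. (x x), ∅), 1↦clo(λx. (x x), ∅)}, K=[arg]>
[8] <C=x, E={x↦1}, S={0↦clo(λx. (x x), ∅), 1↦clo(λx. (x x), ∅)}, K=[fun]>
[9] <C=(x x), E={x↦2}, S={0↦clo(λx. (x x), ∅), 1↦clo(λx. (x x), ∅), 2↦clo(λx. (x x), ∅)}, K=∅>
[10] <C=x, E={x↦2}, S={0↦clo(λx. (x x), ∅), 1↦clo(λx. (x x), ∅), 2↦clo(λx. (x x), ∅)}, K=[arg]>
[11] <C=x, E={x↦2}, S={0↦clo(λx. (x x), ∅), 1↦clo(λx. (x x), ∅), 2↦clo(λx. (x x), ∅)}, K=[fun]>
[12] <C=(x x), E={x↦3}, S={0↦clo(λx. (x x), ∅), 1↦clo(λx. (x x), ∅), 2↦clo(λx. (x x), ∅), 3↦clo(λx. (x x), ∅)}, K=∅>
[13] <C=x, E={x↦3}, S={0↦clo(λx. (x x), ∅), 1↦clo(λx. (x x), ∅), 2↦clo(λx. (x x), ∅), 3↦clo(λx. (x x), ∅)}, K=[arg]>
[14] <C=x, E={x↦3}, S={0↦clo(λx. (x x), ∅), 1↦clo(λx. (x x), ∅), 2↦clo(λx. (x x), ∅), 3↦clo(λx. (x x), ∅)}, K=[fun]>
[15] <C=(x x), E={x↦4}, S={0↦clo(λx. (x x), ∅), 1↦clo(λx. (x x), ∅), 2↦clo(λx. (x x), ∅), 3↦clo(λx. (x x), ∅), 4↦clo(λx. (x x), ∅)}, K=∅>
[16] <C=x, E={x↦4}, S={0↦clo(λx. (x x), ∅), 1↦clo(λx. (x x), ∅), 2↦clo(λx. (x x), ∅), 3↦clo(λx. (x x), ∅), 4↦clo(λx. (x x), ∅)}, K=[arg]>
[17] <C=x, E={x↦4}, S={0↦clo(λx. (x x), ∅), 1↦clo(λx. (x x), ∅), 2↦clo(λx. (x x), ∅), 3↦clo(λx. (x x), ∅), 4↦clo(λx. (x x), ∅)}, K=[fun]>
[18] <C=(x x), E={x↦5}, S={0↦clo(λx. (x x), ∅), 1↦clo(λx. (x x), ∅), 2↦clo(λx. (x x), ∅), 3↦clo(λx. (x x), ∅), 4↦clo(λx. (x x), ∅), 5↦clo(λx. (x x), ∅)}, K=∅>
[19] <C=x, E={x↦5}, S={0↦clo(λx. (x x), ∅), 1↦clo(λx. (x x), ∅), 2↦clo(λx. (x x), ∅), 3↦clo(λx. (x x), ∅), 4↦clo(λx. (x x), ∅), 5↦clo(λx. (x x), ∅)}, K=[arg]>
[20] <C=x, E={x↦5}, S={0↦clo(λx. (x x), ∅), 1↦clo(λx. (x x), ∅), 2↦clo(λx. (x x), ∅), 3↦clo(λx. (x x), ∅), 4↦clo(λx. (x x), ∅), 5↦clo(λx. (x x), ∅)}, K=[fun]>
[21] <C=(x x), E={x↦6}, S={0↦clo(λx. (x x), ∅), 1↦clo(λx. (x x), ∅), 2↦clo(λx. (x x), ∅), 3↦clo(λx. (x x), ∅), 4↦clo(λx. (x x), ∅), 5↦clo(λx. (x x), ∅), 6↦clo(λx. (x x), ∅)}, K=∅>
→ 21 transitions taken and the configuration is still not final: no result within 21 steps

Answer: DIVERGES (no final state within 21 steps)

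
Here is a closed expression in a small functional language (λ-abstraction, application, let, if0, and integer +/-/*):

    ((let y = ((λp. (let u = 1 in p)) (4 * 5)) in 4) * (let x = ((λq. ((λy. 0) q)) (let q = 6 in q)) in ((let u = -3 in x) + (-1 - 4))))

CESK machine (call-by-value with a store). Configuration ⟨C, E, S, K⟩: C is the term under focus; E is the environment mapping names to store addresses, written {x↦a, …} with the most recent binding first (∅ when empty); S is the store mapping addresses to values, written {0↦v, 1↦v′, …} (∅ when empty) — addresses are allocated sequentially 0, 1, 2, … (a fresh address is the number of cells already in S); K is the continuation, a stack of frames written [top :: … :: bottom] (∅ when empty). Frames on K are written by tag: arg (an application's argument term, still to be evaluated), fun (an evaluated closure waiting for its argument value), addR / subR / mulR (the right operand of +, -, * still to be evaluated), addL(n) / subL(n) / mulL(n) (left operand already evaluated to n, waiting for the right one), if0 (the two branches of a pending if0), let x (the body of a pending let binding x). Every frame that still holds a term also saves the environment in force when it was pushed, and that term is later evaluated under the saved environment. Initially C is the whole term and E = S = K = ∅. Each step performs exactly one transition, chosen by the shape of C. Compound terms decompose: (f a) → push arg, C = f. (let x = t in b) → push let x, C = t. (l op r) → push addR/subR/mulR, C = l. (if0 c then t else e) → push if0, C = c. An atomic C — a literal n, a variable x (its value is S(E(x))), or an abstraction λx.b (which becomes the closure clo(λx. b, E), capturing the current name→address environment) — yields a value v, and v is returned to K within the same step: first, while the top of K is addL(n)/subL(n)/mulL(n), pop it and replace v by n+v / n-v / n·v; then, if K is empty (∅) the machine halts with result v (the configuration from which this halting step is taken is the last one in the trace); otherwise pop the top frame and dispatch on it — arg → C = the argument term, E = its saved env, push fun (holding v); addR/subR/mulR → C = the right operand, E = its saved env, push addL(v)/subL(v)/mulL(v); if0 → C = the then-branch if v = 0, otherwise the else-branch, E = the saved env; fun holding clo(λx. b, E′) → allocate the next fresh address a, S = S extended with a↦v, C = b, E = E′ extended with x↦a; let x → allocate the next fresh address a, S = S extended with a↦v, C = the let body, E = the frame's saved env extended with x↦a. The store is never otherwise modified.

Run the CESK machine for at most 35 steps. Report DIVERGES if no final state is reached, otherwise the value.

Answer: -20

Machine steps:
0. ⟨C=((let y = ((λp. (let u = 1 in p)) (4 * 5)) in 4) * (let x = ((λq. ((λy. 0) q)) (let q = 6 in q)) in ((let u = -3 in x) + (-1 - 4)))); E=∅; S=∅; K=∅⟩
1. ⟨C=(let y = ((λp. (let u = 1 in p)) (4 * 5)) in 4); E=∅; S=∅; K=[mulR]⟩
2. ⟨C=((λp. (let u = 1 in p)) (4 * 5)); E=∅; S=∅; K=[let y :: mulR]⟩
3. ⟨C=(λp. (let u = 1 in p)); E=∅; S=∅; K=[arg :: let y :: mulR]⟩
4. ⟨C=(4 * 5); E=∅; S=∅; K=[fun :: let y :: mulR]⟩
5. ⟨C=4; E=∅; S=∅; K=[mulR :: fun :: let y :: mulR]⟩
6. ⟨C=5; E=∅; S=∅; K=[mulL(4) :: fun :: let y :: mulR]⟩
7. ⟨C=(let u = 1 in p); E={p↦0}; S={0↦20}; K=[let y :: mulR]⟩
8. ⟨C=1; E={p↦0}; S={0↦20}; K=[let u :: let y :: mulR]⟩
9. ⟨C=p; E={u↦1, p↦0}; S={0↦20, 1↦1}; K=[let y :: mulR]⟩
10. ⟨C=4; E={y↦2}; S={0↦20, 1↦1, 2↦20}; K=[mulR]⟩
11. ⟨C=(let x = ((λq. ((λy. 0) q)) (let q = 6 in q)) in ((let u = -3 in x) + (-1 - 4))); E=∅; S={0↦20, 1↦1, 2↦20}; K=[mulL(4)]⟩
12. ⟨C=((λq. ((λy. 0) q)) (let q = 6 in q)); E=∅; S={0↦20, 1↦1, 2↦20}; K=[let x :: mulL(4)]⟩
13. ⟨C=(λq. ((λy. 0) q)); E=∅; S={0↦20, 1↦1, 2↦20}; K=[arg :: let x :: mulL(4)]⟩
14. ⟨C=(let q = 6 in q); E=∅; S={0↦20, 1↦1, 2↦20}; K=[fun :: let x :: mulL(4)]⟩
15. ⟨C=6; E=∅; S={0↦20, 1↦1, 2↦20}; K=[let q :: fun :: let x :: mulL(4)]⟩
16. ⟨C=q; E={q↦3}; S={0↦20, 1↦1, 2↦20, 3↦6}; K=[fun :: let x :: mulL(4)]⟩
17. ⟨C=((λy. 0) q); E={q↦4}; S={0↦20, 1↦1, 2↦20, 3↦6, 4↦6}; K=[let x :: mulL(4)]⟩
18. ⟨C=(λy. 0); E={q↦4}; S={0↦20, 1↦1, 2↦20, 3↦6, 4↦6}; K=[arg :: let x :: mulL(4)]⟩
19. ⟨C=q; E={q↦4}; S={0↦20, 1↦1, 2↦20, 3↦6, 4↦6}; K=[fun :: let x :: mulL(4)]⟩
20. ⟨C=0; E={y↦5, q↦4}; S={0↦20, 1↦1, 2↦20, 3↦6, 4↦6, 5↦6}; K=[let x :: mulL(4)]⟩
21. ⟨C=((let u = -3 in x) + (-1 - 4)); E={x↦6}; S={0↦20, 1↦1, 2↦20, 3↦6, 4↦6, 5↦6, 6↦0}; K=[mulL(4)]⟩
22. ⟨C=(let u = -3 in x); E={x↦6}; S={0↦20, 1↦1, 2↦20, 3↦6, 4↦6, 5↦6, 6↦0}; K=[addR :: mulL(4)]⟩
23. ⟨C=-3; E={x↦6}; S={0↦20, 1↦1, 2↦20, 3↦6, 4↦6, 5↦6, 6↦0}; K=[let u :: addR :: mulL(4)]⟩
24. ⟨C=x; E={u↦7, x↦6}; S={0↦20, 1↦1, 2↦20, 3↦6, 4↦6, 5↦6, 6↦0, 7↦-3}; K=[addR :: mulL(4)]⟩
25. ⟨C=(-1 - 4); E={x↦6}; S={0↦20, 1↦1, 2↦20, 3↦6, 4↦6, 5↦6, 6↦0, 7↦-3}; K=[addL(0) :: mulL(4)]⟩
26. ⟨C=-1; E={x↦6}; S={0↦20, 1↦1, 2↦20, 3↦6, 4↦6, 5↦6, 6↦0, 7↦-3}; K=[subR :: addL(0) :: mulL(4)]⟩
27. ⟨C=4; E={x↦6}; S={0↦20, 1↦1, 2↦20, 3↦6, 4↦6, 5↦6, 6↦0, 7↦-3}; K=[subL(-1) :: addL(0) :: mulL(4)]⟩
→ final value -20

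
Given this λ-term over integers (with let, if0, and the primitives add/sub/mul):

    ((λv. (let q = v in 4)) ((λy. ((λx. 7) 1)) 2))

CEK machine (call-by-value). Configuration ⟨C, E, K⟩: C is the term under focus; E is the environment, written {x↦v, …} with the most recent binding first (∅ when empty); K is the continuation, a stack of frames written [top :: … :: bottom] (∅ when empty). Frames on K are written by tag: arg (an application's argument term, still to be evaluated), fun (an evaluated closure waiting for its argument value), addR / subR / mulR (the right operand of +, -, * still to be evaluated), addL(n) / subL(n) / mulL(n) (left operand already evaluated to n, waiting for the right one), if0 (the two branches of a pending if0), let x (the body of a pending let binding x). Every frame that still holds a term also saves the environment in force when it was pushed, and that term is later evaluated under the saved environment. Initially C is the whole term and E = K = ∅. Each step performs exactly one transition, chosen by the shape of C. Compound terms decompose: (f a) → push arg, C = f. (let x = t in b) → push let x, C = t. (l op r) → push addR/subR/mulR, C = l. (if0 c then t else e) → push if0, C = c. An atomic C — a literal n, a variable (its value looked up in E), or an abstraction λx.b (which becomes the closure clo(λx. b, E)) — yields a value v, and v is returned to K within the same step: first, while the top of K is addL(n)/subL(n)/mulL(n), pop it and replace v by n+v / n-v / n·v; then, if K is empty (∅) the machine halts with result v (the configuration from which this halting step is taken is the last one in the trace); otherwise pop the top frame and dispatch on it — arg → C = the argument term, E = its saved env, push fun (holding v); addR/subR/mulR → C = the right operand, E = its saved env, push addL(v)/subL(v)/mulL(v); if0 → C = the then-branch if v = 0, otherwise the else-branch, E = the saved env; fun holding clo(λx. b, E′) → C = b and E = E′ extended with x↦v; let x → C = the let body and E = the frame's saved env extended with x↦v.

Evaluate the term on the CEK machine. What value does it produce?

0. [C=((λv. (let q = v in 4)) ((λy. ((λx. 7) 1)) 2)) | E=∅ | K=∅]
1. [C=(λv. (let q = v in 4)) | E=∅ | K=[arg]]
2. [C=((λy. ((λx. 7) 1)) 2) | E=∅ | K=[fun]]
3. [C=(λy. ((λx. 7) 1)) | E=∅ | K=[arg :: fun]]
4. [C=2 | E=∅ | K=[fun :: fun]]
5. [C=((λx. 7) 1) | E={y↦2} | K=[fun]]
6. [C=(λx. 7) | E={y↦2} | K=[arg :: fun]]
7. [C=1 | E={y↦2} | K=[fun :: fun]]
8. [C=7 | E={x↦1, y↦2} | K=[fun]]
9. [C=(let q = v in 4) | E={v↦7} | K=∅]
10. [C=v | E={v↦7} | K=[let q]]
11. [C=4 | E={q↦7, v↦7} | K=∅]
→ final value 4

Answer: 4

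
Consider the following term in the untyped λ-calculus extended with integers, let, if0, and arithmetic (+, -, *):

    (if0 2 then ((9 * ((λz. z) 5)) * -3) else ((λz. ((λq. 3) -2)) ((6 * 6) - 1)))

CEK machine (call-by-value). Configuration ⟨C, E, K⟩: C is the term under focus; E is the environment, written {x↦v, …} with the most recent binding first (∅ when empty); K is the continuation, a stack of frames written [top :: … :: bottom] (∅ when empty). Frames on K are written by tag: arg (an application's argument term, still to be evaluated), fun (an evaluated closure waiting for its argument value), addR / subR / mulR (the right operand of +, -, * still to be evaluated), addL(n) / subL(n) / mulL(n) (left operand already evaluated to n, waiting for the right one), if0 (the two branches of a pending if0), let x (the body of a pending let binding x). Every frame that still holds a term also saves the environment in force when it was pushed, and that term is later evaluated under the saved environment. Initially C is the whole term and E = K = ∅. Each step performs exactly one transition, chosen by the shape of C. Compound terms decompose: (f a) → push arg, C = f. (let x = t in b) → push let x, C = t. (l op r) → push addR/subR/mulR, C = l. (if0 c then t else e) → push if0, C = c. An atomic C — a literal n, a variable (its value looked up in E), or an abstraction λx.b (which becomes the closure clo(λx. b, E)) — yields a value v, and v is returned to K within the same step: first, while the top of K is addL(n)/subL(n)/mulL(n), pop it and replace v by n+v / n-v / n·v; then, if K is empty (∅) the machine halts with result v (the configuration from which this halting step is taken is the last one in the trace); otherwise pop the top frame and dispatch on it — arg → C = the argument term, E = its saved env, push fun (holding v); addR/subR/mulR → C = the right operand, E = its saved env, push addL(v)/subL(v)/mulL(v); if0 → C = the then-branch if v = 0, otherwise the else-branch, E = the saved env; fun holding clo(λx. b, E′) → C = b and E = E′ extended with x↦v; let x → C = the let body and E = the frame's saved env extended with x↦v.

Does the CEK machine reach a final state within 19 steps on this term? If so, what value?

[0] <C=(if0 2 then ((9 * ((λz. z) 5)) * -3) else ((λz. ((λq. 3) -2)) ((6 * 6) - 1))), E=∅, K=∅>
[1] <C=2, E=∅, K=[if0]>
[2] <C=((λz. ((λq. 3) -2)) ((6 * 6) - 1)), E=∅, K=∅>
[3] <C=(λz. ((λq. 3) -2)), E=∅, K=[arg]>
[4] <C=((6 * 6) - 1), E=∅, K=[fun]>
[5] <C=(6 * 6), E=∅, K=[subR :: fun]>
[6] <C=6, E=∅, K=[mulR :: subR :: fun]>
[7] <C=6, E=∅, K=[mulL(6) :: subR :: fun]>
[8] <C=1, E=∅, K=[subL(36) :: fun]>
[9] <C=((λq. 3) -2), E={z↦35}, K=∅>
[10] <C=(λq. 3), E={z↦35}, K=[arg]>
[11] <C=-2, E={z↦35}, K=[fun]>
[12] <C=3, E={q↦-2, z↦35}, K=∅>
→ final value 3

Answer: 3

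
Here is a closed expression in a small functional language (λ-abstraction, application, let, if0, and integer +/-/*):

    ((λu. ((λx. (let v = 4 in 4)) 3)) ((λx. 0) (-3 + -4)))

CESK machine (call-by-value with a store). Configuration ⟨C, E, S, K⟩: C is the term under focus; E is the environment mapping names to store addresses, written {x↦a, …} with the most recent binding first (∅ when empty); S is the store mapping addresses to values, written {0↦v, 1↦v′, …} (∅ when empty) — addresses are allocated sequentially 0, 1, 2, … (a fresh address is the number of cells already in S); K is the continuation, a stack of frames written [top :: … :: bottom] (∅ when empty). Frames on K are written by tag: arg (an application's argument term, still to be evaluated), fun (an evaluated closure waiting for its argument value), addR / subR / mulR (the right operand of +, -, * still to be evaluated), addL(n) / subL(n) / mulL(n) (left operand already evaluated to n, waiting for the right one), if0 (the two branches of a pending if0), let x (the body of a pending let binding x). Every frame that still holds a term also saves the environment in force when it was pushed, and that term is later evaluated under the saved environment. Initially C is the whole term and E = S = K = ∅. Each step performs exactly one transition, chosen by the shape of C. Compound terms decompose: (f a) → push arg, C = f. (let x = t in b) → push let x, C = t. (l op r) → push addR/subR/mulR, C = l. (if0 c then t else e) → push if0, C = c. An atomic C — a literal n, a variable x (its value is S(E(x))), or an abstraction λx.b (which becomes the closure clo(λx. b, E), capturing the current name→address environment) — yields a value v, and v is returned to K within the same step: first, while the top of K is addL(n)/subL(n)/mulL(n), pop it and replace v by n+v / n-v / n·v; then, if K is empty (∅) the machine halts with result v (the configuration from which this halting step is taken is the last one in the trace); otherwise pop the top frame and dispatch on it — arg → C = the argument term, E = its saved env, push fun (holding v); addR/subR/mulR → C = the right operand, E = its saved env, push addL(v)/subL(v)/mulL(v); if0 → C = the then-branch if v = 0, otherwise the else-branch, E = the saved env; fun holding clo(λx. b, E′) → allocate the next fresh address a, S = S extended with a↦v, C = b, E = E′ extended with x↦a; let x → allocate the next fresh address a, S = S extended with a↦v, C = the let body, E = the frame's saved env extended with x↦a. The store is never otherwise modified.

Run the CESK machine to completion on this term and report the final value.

Answer: 4

Derivation:
0. <C=((λu. ((λx. (let v = 4 in 4)) 3)) ((λx. 0) (-3 + -4))), E=∅, S=∅, K=∅>
1. <C=(λu. ((λx. (let v = 4 in 4)) 3)), E=∅, S=∅, K=[arg]>
2. <C=((λx. 0) (-3 + -4)), E=∅, S=∅, K=[fun]>
3. <C=(λx. 0), E=∅, S=∅, K=[arg :: fun]>
4. <C=(-3 + -4), E=∅, S=∅, K=[fun :: fun]>
5. <C=-3, E=∅, S=∅, K=[addR :: fun :: fun]>
6. <C=-4, E=∅, S=∅, K=[addL(-3) :: fun :: fun]>
7. <C=0, E={x↦0}, S={0↦-7}, K=[fun]>
8. <C=((λx. (let v = 4 in 4)) 3), E={u↦1}, S={0↦-7, 1↦0}, K=∅>
9. <C=(λx. (let v = 4 in 4)), E={u↦1}, S={0↦-7, 1↦0}, K=[arg]>
10. <C=3, E={u↦1}, S={0↦-7, 1↦0}, K=[fun]>
11. <C=(let v = 4 in 4), E={x↦2, u↦1}, S={0↦-7, 1↦0, 2↦3}, K=∅>
12. <C=4, E={x↦2, u↦1}, S={0↦-7, 1↦0, 2↦3}, K=[let v]>
13. <C=4, E={v↦3, x↦2, u↦1}, S={0↦-7, 1↦0, 2↦3, 3↦4}, K=∅>
→ final value 4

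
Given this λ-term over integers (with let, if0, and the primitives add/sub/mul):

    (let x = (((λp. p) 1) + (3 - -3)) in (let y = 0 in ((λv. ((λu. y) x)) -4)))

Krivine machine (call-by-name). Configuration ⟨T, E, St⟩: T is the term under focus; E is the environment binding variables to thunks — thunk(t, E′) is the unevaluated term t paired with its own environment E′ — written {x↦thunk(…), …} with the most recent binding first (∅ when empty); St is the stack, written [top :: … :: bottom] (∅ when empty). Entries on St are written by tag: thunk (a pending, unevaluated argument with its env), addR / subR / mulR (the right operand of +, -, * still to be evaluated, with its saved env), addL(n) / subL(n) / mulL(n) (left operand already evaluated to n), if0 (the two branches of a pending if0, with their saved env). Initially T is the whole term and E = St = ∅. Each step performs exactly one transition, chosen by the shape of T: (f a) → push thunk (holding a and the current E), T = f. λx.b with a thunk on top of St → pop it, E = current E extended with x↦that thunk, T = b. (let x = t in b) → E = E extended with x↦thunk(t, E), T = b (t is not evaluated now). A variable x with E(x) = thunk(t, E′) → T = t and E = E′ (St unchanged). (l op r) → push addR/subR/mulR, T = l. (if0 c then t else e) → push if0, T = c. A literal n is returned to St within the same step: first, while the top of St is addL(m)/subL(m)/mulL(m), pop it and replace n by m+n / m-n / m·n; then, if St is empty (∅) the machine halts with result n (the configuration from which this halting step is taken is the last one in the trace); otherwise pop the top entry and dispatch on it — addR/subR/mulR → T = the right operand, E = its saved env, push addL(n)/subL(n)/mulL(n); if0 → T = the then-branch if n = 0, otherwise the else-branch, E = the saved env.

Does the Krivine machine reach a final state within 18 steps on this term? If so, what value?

0. [T=(let x = (((λp. p) 1) + (3 - -3)) in (let y = 0 in ((λv. ((λu. y) x)) -4))) | E=∅ | St=∅]
1. [T=(let y = 0 in ((λv. ((λu. y) x)) -4)) | E={x↦thunk((((λp. p) 1) + (3 - -3)), ∅)} | St=∅]
2. [T=((λv. ((λu. y) x)) -4) | E={y↦thunk(0, {x↦thunk((((λp. p) 1) + (3 - -3)), ∅)}), x↦thunk((((λp. p) 1) + (3 - -3)), ∅)} | St=∅]
3. [T=(λv. ((λu. y) x)) | E={y↦thunk(0, {x↦thunk((((λp. p) 1) + (3 - -3)), ∅)}), x↦thunk((((λp. p) 1) + (3 - -3)), ∅)} | St=[thunk]]
4. [T=((λu. y) x) | E={v↦thunk(-4, {y↦thunk(0, {x↦thunk((((λp. p) 1) + (3 - -3)), ∅)}), x↦thunk((((λp. p) 1) + (3 - -3)), ∅)}), y↦thunk(0, {x↦thunk((((λp. p) 1) + (3 - -3)), ∅)}), x↦thunk((((λp. p) 1) + (3 - -3)), ∅)} | St=∅]
5. [T=(λu. y) | E={v↦thunk(-4, {y↦thunk(0, {x↦thunk((((λp. p) 1) + (3 - -3)), ∅)}), x↦thunk((((λp. p) 1) + (3 - -3)), ∅)}), y↦thunk(0, {x↦thunk((((λp. p) 1) + (3 - -3)), ∅)}), x↦thunk((((λp. p) 1) + (3 - -3)), ∅)} | St=[thunk]]
6. [T=y | E={u↦thunk(x, {v↦thunk(-4, {y↦thunk(0, {x↦thunk((((λp. p) 1) + (3 - -3)), ∅)}), x↦thunk((((λp. p) 1) + (3 - -3)), ∅)}), y↦thunk(0, {x↦thunk((((λp. p) 1) + (3 - -3)), ∅)}), x↦thunk((((λp. p) 1) + (3 - -3)), ∅)}), v↦thunk(-4, {y↦thunk(0, {x↦thunk((((λp. p) 1) + (3 - -3)), ∅)}), x↦thunk((((λp. p) 1) + (3 - -3)), ∅)}), y↦thunk(0, {x↦thunk((((λp. p) 1) + (3 - -3)), ∅)}), x↦thunk((((λp. p) 1) + (3 - -3)), ∅)} | St=∅]
7. [T=0 | E={x↦thunk((((λp. p) 1) + (3 - -3)), ∅)} | St=∅]
→ final value 0

Answer: 0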